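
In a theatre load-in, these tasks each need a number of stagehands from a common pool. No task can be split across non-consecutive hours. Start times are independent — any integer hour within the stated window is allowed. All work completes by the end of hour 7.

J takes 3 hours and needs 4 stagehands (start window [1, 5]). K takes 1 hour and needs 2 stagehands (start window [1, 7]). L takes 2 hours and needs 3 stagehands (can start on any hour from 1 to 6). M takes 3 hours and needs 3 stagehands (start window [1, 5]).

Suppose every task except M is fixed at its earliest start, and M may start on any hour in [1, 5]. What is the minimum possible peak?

9

M@1: h1:12  h2:10  h3:7  h4:0  h5:0  h6:0  h7:0 → peak 12
M@2: h1:9  h2:10  h3:7  h4:3  h5:0  h6:0  h7:0 → peak 10
M@3: h1:9  h2:7  h3:7  h4:3  h5:3  h6:0  h7:0 → peak 9
M@4: h1:9  h2:7  h3:4  h4:3  h5:3  h6:3  h7:0 → peak 9
M@5: h1:9  h2:7  h3:4  h4:0  h5:3  h6:3  h7:3 → peak 9
Best is M@3, peak 9.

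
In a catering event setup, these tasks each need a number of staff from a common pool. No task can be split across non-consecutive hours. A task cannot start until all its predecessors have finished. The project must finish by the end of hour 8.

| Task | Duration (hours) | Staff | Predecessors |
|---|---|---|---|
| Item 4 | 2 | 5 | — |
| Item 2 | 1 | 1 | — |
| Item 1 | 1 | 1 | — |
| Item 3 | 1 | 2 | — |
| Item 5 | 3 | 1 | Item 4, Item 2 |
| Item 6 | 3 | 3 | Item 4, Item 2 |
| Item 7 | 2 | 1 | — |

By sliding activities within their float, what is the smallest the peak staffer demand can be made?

Early-start (Item 4@1, Item 2@1, Item 1@1, Item 3@1, Item 5@3, Item 6@3, Item 7@1) gives peak 10: h1:10  h2:6  h3:4  h4:4  h5:4  h6:0  h7:0  h8:0.
Shift Item 2→3, Item 1→3, Item 3→3, Item 5→4, Item 6→4, Item 7→3.
Schedule Item 4@1, Item 2@3, Item 1@3, Item 3@3, Item 5@4, Item 6@4, Item 7@3: h1:5  h2:5  h3:5  h4:5  h5:4  h6:4  h7:0  h8:0 — peak 5.

5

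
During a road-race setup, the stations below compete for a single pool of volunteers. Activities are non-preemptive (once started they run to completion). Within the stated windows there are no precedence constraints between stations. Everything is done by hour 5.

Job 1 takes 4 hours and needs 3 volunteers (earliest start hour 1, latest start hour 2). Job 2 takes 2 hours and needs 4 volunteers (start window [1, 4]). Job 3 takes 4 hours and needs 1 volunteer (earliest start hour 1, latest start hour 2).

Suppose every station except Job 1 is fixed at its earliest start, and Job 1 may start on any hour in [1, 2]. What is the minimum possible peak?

Job 1@1: h1:8  h2:8  h3:4  h4:4  h5:0 → peak 8
Job 1@2: h1:5  h2:8  h3:4  h4:4  h5:3 → peak 8
Best is Job 1@1, peak 8.

8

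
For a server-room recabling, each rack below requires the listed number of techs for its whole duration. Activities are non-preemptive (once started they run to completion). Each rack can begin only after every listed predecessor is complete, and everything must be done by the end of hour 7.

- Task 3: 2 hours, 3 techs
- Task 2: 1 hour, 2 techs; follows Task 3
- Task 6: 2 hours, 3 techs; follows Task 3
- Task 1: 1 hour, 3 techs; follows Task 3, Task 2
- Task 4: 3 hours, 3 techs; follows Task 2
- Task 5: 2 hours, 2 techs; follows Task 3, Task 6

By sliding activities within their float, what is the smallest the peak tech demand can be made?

Early-start (Task 3@1, Task 2@3, Task 6@3, Task 1@4, Task 4@4, Task 5@5) gives peak 9: h1:3  h2:3  h3:5  h4:9  h5:5  h6:5  h7:0.
Shift Task 4→5.
Schedule Task 3@1, Task 2@3, Task 6@3, Task 1@4, Task 4@5, Task 5@5: h1:3  h2:3  h3:5  h4:6  h5:5  h6:5  h7:3 — peak 6.

6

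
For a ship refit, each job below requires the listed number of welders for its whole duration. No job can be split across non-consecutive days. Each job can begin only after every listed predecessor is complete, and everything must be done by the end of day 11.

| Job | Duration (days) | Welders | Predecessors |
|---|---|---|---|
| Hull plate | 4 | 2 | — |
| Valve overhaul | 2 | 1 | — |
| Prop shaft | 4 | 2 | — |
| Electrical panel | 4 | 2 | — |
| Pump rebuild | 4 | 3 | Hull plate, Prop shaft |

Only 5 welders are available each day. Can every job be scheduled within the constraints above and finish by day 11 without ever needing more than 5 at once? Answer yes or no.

yes

Schedule Hull plate@1, Valve overhaul@1, Prop shaft@1, Electrical panel@5, Pump rebuild@5: d1:5  d2:5  d3:4  d4:4  d5:5  d6:5  d7:5  d8:5  d9:0  d10:0  d11:0 — peak 5 ≤ 5.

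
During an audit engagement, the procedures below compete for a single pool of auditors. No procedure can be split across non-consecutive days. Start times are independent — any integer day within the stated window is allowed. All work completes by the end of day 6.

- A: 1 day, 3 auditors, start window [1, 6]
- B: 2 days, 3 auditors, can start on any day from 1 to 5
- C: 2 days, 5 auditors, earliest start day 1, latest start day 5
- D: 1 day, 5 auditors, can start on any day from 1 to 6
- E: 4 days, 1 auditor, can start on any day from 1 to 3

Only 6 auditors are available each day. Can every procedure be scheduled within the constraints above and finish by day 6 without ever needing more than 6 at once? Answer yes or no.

yes

Schedule A@1, B@1, C@3, D@5, E@2: d1:6  d2:4  d3:6  d4:6  d5:6  d6:0 — peak 6 ≤ 6.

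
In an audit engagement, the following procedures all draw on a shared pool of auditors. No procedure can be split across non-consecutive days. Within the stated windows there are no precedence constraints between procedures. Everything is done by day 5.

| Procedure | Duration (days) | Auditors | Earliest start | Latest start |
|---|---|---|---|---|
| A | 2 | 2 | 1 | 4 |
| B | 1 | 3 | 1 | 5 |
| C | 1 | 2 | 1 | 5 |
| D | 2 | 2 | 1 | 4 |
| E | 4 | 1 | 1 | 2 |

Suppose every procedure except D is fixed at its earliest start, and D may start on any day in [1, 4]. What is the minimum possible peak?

D@1: d1:10  d2:5  d3:1  d4:1  d5:0 → peak 10
D@2: d1:8  d2:5  d3:3  d4:1  d5:0 → peak 8
D@3: d1:8  d2:3  d3:3  d4:3  d5:0 → peak 8
D@4: d1:8  d2:3  d3:1  d4:3  d5:2 → peak 8
Best is D@2, peak 8.

8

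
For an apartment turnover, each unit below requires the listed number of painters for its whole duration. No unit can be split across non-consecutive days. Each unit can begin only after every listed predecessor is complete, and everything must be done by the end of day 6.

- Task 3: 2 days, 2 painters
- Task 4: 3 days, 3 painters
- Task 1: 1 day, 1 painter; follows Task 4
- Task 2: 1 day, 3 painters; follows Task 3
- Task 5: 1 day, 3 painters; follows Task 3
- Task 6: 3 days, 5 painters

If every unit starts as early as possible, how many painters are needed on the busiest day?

Early-start schedule: Task 3@1, Task 4@1, Task 1@4, Task 2@3, Task 5@3, Task 6@1.
Load per day: day 1: 10, day 2: 10, day 3: 14, day 4: 1, day 5: 0, day 6: 0.
Peak is 14.

14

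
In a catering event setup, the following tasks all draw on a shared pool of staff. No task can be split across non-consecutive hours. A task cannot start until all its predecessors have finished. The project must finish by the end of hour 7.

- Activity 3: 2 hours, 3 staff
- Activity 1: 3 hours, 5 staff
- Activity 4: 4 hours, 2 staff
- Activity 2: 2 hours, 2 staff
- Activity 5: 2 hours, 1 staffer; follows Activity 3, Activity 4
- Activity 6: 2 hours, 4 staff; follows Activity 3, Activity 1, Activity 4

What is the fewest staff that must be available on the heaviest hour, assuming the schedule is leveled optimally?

7

Early-start (Activity 3@1, Activity 1@1, Activity 4@1, Activity 2@1, Activity 5@5, Activity 6@5) gives peak 12: h1:12  h2:12  h3:7  h4:2  h5:5  h6:5  h7:0.
Shift Activity 1→3, Activity 6→6.
Schedule Activity 3@1, Activity 1@3, Activity 4@1, Activity 2@1, Activity 5@5, Activity 6@6: h1:7  h2:7  h3:7  h4:7  h5:6  h6:5  h7:4 — peak 7.
Total staffer-hours = 43 over 7 hours ⇒ peak ≥ ⌈43/7⌉ = 7, so 7 is optimal.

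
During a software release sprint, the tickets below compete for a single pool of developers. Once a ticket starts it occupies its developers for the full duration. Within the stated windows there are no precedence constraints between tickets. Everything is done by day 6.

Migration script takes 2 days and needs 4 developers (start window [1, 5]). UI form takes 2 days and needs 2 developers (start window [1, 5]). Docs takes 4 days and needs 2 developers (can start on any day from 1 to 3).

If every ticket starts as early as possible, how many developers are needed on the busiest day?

8

Early-start schedule: Migration script@1, UI form@1, Docs@1.
Load per day: day 1: 8, day 2: 8, day 3: 2, day 4: 2, day 5: 0, day 6: 0.
Peak is 8.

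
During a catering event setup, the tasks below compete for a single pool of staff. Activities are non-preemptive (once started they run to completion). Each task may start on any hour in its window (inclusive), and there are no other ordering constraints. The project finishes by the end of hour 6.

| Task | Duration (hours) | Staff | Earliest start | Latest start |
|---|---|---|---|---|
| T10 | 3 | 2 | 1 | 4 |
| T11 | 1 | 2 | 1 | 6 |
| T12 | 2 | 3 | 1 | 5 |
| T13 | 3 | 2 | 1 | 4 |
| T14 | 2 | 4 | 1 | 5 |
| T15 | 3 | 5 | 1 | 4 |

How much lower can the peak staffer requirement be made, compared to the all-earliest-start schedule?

10

Early-start peak: h1:18  h2:16  h3:9  h4:0  h5:0  h6:0 ⇒ 18.
Leveled (T10@1, T11@1, T12@4, T13@1, T14@2, T15@4): h1:6  h2:8  h3:8  h4:8  h5:8  h6:5 ⇒ 8.
Reduction 18 − 8 = 10.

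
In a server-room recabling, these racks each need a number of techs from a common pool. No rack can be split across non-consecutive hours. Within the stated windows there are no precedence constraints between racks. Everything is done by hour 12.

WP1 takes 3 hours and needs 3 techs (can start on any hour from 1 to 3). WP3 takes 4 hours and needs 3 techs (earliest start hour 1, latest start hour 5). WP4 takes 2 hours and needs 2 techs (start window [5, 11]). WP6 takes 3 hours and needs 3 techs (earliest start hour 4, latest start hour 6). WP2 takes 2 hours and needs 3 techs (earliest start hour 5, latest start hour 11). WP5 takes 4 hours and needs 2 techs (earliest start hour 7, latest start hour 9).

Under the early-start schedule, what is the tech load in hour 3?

6

At early start, hour 3 has: WP1, WP3.
Demand: 3 + 3 = 6.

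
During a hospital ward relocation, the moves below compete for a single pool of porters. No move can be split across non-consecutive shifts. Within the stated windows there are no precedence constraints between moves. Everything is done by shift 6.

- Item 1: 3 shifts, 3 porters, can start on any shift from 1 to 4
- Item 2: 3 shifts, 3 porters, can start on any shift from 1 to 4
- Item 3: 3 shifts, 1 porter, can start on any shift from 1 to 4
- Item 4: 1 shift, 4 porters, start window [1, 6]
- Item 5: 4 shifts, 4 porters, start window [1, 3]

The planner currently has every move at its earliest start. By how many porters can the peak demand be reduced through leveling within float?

7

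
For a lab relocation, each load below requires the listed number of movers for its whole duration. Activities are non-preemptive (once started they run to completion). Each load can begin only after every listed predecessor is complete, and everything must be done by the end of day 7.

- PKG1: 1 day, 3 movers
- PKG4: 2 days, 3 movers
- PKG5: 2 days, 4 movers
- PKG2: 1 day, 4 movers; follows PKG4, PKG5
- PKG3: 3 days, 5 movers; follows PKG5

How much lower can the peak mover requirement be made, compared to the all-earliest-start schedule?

Early-start peak: d1:10  d2:7  d3:9  d4:5  d5:5  d6:0  d7:0 ⇒ 10.
Leveled (PKG1@1, PKG4@1, PKG5@2, PKG2@4, PKG3@5): d1:6  d2:7  d3:4  d4:4  d5:5  d6:5  d7:5 ⇒ 7.
Reduction 10 − 7 = 3.

3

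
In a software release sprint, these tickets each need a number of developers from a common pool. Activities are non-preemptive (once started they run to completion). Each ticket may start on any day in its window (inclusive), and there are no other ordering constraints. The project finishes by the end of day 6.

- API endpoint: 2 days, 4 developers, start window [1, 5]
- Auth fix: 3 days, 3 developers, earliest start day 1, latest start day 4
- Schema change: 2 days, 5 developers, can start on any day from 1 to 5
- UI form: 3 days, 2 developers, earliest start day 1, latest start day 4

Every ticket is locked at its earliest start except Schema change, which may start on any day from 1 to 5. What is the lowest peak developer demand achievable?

Schema change@1: d1:14  d2:14  d3:5  d4:0  d5:0  d6:0 → peak 14
Schema change@2: d1:9  d2:14  d3:10  d4:0  d5:0  d6:0 → peak 14
Schema change@3: d1:9  d2:9  d3:10  d4:5  d5:0  d6:0 → peak 10
Schema change@4: d1:9  d2:9  d3:5  d4:5  d5:5  d6:0 → peak 9
Schema change@5: d1:9  d2:9  d3:5  d4:0  d5:5  d6:5 → peak 9
Best is Schema change@4, peak 9.

9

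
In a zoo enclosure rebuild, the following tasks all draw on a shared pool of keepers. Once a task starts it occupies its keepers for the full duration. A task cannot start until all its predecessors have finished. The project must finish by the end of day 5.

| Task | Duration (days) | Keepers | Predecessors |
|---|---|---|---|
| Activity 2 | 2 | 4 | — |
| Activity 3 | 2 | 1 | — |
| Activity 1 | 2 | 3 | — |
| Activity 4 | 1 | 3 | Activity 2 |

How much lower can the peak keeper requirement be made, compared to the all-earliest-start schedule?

Early-start peak: d1:8  d2:8  d3:3  d4:0  d5:0 ⇒ 8.
Leveled (Activity 2@1, Activity 3@3, Activity 1@3, Activity 4@5): d1:4  d2:4  d3:4  d4:4  d5:3 ⇒ 4.
Reduction 8 − 4 = 4.

4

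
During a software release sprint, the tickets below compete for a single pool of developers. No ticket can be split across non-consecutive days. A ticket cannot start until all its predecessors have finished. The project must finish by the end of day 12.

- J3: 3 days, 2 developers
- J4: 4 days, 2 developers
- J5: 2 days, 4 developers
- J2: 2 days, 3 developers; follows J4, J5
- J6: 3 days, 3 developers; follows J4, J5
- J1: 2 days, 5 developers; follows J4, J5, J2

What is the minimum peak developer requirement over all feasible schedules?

6

Early-start (J3@1, J4@1, J5@1, J2@5, J6@5, J1@7) gives peak 8: d1:8  d2:8  d3:4  d4:2  d5:6  d6:6  d7:8  d8:5  d9:0  d10:0  d11:0  d12:0.
Shift J5→4, J2→6, J6→6, J1→9.
Schedule J3@1, J4@1, J5@4, J2@6, J6@6, J1@9: d1:4  d2:4  d3:4  d4:6  d5:4  d6:6  d7:6  d8:3  d9:5  d10:5  d11:0  d12:0 — peak 6.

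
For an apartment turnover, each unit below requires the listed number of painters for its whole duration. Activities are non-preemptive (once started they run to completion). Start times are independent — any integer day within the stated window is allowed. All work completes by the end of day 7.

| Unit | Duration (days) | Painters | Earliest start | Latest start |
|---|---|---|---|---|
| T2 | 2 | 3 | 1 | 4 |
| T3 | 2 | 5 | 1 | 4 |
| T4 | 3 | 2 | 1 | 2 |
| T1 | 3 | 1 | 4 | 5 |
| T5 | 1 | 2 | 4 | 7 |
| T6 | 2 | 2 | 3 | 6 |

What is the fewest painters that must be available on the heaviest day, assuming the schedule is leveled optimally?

6

Early-start (T2@1, T3@1, T4@1, T1@4, T5@4, T6@3) gives peak 10: d1:10  d2:10  d3:4  d4:5  d5:1  d6:1  d7:0.
Shift T3→4, T5→6, T6→6.
Schedule T2@1, T3@4, T4@1, T1@4, T5@6, T6@6: d1:5  d2:5  d3:2  d4:6  d5:6  d6:5  d7:2 — peak 6.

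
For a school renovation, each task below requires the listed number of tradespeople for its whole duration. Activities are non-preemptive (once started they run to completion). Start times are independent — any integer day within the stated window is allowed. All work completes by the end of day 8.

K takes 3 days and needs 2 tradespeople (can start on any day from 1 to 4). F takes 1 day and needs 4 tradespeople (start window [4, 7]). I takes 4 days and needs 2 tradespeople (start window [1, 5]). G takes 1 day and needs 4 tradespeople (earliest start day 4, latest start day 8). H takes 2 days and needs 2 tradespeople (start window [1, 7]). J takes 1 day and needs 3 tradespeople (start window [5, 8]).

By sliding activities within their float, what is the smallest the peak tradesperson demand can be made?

4

Early-start (K@1, F@4, I@1, G@4, H@1, J@5) gives peak 10: d1:6  d2:6  d3:4  d4:10  d5:3  d6:0  d7:0  d8:0.
Shift F→6, G→7, H→4, J→8.
Schedule K@1, F@6, I@1, G@7, H@4, J@8: d1:4  d2:4  d3:4  d4:4  d5:2  d6:4  d7:4  d8:3 — peak 4.
Total tradesperson-days = 29 over 8 days ⇒ peak ≥ ⌈29/8⌉ = 4, so 4 is optimal.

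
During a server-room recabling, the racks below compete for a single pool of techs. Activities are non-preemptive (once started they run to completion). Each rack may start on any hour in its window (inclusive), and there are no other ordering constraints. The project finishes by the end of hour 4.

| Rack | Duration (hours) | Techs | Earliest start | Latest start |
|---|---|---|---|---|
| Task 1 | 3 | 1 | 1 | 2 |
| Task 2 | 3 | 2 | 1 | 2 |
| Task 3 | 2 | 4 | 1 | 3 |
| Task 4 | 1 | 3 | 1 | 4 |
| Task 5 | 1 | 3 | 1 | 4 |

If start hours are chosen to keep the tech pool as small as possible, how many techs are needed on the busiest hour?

7

Early-start (Task 1@1, Task 2@1, Task 3@1, Task 4@1, Task 5@1) gives peak 13: h1:13  h2:7  h3:3  h4:0.
Shift Task 4→3, Task 5→4.
Schedule Task 1@1, Task 2@1, Task 3@1, Task 4@3, Task 5@4: h1:7  h2:7  h3:6  h4:3 — peak 7.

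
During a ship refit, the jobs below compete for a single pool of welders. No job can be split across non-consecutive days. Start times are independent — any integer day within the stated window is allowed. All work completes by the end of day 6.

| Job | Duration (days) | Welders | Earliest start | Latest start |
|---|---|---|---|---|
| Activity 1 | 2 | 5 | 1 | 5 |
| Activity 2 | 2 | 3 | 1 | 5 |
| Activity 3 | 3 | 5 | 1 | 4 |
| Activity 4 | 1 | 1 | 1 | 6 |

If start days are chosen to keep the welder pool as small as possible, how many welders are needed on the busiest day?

Early-start (Activity 1@1, Activity 2@1, Activity 3@1, Activity 4@1) gives peak 14: d1:14  d2:13  d3:5  d4:0  d5:0  d6:0.
Shift Activity 3→3, Activity 4→3.
Schedule Activity 1@1, Activity 2@1, Activity 3@3, Activity 4@3: d1:8  d2:8  d3:6  d4:5  d5:5  d6:0 — peak 8.

8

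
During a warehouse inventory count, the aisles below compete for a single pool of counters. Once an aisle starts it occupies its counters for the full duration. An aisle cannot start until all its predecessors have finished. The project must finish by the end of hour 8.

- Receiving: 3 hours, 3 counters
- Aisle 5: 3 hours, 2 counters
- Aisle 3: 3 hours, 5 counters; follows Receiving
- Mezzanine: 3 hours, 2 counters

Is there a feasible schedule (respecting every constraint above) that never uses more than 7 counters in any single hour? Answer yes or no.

Schedule Receiving@1, Aisle 5@1, Aisle 3@4, Mezzanine@1: h1:7  h2:7  h3:7  h4:5  h5:5  h6:5  h7:0  h8:0 — peak 7 ≤ 7.

yes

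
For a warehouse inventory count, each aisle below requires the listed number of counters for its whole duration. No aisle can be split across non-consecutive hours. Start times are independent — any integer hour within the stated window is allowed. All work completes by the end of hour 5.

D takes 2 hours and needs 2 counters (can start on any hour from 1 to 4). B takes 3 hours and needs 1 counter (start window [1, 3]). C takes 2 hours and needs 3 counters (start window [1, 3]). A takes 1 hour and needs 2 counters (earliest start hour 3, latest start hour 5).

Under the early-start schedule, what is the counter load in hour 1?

At early start, hour 1 has: D, B, C.
Demand: 2 + 1 + 3 = 6.

6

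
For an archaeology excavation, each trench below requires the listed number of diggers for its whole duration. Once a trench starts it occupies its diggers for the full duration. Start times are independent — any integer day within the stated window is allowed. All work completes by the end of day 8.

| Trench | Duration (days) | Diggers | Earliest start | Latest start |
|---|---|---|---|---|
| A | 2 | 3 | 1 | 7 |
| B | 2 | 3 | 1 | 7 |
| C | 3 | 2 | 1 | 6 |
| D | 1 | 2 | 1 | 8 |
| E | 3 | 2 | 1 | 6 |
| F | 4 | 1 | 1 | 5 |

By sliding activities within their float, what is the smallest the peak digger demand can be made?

4

Early-start (A@1, B@1, C@1, D@1, E@1, F@1) gives peak 13: d1:13  d2:11  d3:5  d4:1  d5:0  d6:0  d7:0  d8:0.
Shift B→3, C→5, D→5, E→6.
Schedule A@1, B@3, C@5, D@5, E@6, F@1: d1:4  d2:4  d3:4  d4:4  d5:4  d6:4  d7:4  d8:2 — peak 4.
Total digger-days = 30 over 8 days ⇒ peak ≥ ⌈30/8⌉ = 4, so 4 is optimal.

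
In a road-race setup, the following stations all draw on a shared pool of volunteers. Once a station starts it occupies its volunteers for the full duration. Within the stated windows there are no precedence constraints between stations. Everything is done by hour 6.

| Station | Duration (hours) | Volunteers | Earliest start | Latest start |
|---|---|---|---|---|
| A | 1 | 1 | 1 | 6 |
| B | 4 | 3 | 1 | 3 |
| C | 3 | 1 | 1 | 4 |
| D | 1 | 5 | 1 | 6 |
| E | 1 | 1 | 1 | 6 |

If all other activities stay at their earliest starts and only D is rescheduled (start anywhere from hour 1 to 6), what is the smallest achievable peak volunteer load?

6

D@1: h1:11  h2:4  h3:4  h4:3  h5:0  h6:0 → peak 11
D@2: h1:6  h2:9  h3:4  h4:3  h5:0  h6:0 → peak 9
D@3: h1:6  h2:4  h3:9  h4:3  h5:0  h6:0 → peak 9
D@4: h1:6  h2:4  h3:4  h4:8  h5:0  h6:0 → peak 8
D@5: h1:6  h2:4  h3:4  h4:3  h5:5  h6:0 → peak 6
D@6: h1:6  h2:4  h3:4  h4:3  h5:0  h6:5 → peak 6
Best is D@5, peak 6.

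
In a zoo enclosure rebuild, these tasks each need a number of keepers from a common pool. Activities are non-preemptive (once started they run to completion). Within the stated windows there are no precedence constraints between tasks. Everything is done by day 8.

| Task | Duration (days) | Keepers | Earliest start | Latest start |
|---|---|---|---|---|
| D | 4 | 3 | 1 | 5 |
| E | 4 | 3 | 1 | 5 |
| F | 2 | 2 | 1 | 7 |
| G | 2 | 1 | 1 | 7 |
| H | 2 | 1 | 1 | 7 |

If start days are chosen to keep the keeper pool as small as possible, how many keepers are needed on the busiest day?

Early-start (D@1, E@1, F@1, G@1, H@1) gives peak 10: d1:10  d2:10  d3:6  d4:6  d5:0  d6:0  d7:0  d8:0.
Shift E→5, G→3, H→3.
Schedule D@1, E@5, F@1, G@3, H@3: d1:5  d2:5  d3:5  d4:5  d5:3  d6:3  d7:3  d8:3 — peak 5.

5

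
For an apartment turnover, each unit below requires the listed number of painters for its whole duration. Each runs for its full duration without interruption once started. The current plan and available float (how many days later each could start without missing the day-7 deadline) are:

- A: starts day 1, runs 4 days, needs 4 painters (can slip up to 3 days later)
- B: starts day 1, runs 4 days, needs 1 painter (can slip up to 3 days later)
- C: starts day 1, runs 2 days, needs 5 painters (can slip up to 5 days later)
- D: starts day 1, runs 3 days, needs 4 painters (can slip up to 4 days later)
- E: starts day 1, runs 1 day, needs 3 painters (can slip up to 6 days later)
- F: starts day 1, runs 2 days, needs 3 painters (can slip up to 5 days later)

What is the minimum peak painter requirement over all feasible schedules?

8

Early-start (A@1, B@1, C@1, D@1, E@1, F@1) gives peak 20: d1:20  d2:17  d3:9  d4:5  d5:0  d6:0  d7:0.
Shift B→4, C→6, E→5, F→4.
Schedule A@1, B@4, C@6, D@1, E@5, F@4: d1:8  d2:8  d3:8  d4:8  d5:7  d6:6  d7:6 — peak 8.
Total painter-days = 51 over 7 days ⇒ peak ≥ ⌈51/7⌉ = 8, so 8 is optimal.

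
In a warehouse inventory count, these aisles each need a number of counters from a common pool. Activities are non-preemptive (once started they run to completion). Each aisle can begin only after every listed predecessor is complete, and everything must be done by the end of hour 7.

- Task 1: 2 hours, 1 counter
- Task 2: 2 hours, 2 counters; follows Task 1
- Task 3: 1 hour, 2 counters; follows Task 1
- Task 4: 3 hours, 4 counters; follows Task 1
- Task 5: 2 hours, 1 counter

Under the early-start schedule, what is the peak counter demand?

8

Early-start schedule: Task 1@1, Task 2@3, Task 3@3, Task 4@3, Task 5@1.
Load per hour: hour 1: 2, hour 2: 2, hour 3: 8, hour 4: 6, hour 5: 4, hour 6: 0, hour 7: 0.
Peak is 8.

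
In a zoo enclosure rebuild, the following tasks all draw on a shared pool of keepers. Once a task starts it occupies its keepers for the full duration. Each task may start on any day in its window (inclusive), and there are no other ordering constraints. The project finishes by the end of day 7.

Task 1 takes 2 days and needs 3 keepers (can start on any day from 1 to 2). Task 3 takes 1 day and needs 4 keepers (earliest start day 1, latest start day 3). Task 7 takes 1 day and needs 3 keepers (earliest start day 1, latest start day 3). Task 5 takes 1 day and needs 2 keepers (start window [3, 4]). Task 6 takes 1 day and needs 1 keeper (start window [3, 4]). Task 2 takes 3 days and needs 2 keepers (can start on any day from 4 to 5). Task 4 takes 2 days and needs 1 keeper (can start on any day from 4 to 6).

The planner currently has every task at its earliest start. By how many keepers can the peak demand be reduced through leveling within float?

4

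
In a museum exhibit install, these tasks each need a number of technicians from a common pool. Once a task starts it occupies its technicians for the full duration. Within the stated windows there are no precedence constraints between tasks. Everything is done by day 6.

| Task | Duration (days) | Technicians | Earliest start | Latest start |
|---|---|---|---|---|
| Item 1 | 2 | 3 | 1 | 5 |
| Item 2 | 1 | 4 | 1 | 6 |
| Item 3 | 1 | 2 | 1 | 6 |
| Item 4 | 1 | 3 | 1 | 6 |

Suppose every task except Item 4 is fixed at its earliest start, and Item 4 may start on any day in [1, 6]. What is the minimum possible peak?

9

Item 4@1: d1:12  d2:3  d3:0  d4:0  d5:0  d6:0 → peak 12
Item 4@2: d1:9  d2:6  d3:0  d4:0  d5:0  d6:0 → peak 9
Item 4@3: d1:9  d2:3  d3:3  d4:0  d5:0  d6:0 → peak 9
Item 4@4: d1:9  d2:3  d3:0  d4:3  d5:0  d6:0 → peak 9
Item 4@5: d1:9  d2:3  d3:0  d4:0  d5:3  d6:0 → peak 9
Item 4@6: d1:9  d2:3  d3:0  d4:0  d5:0  d6:3 → peak 9
Best is Item 4@2, peak 9.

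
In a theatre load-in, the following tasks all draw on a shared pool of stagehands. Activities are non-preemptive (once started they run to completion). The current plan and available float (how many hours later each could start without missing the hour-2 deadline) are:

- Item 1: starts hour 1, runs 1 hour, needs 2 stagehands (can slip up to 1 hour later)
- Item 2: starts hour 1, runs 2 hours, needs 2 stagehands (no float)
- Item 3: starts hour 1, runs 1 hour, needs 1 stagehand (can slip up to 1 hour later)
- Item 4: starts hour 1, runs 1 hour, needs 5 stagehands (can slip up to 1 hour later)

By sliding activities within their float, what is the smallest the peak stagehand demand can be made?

7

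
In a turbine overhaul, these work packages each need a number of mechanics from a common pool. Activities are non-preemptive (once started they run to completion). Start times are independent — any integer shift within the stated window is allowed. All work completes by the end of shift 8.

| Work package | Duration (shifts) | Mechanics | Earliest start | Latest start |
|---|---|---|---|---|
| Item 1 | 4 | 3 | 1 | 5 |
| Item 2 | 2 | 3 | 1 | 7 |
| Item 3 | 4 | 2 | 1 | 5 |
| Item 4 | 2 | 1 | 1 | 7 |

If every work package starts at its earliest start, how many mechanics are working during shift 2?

9

At early start, shift 2 has: Item 1, Item 2, Item 3, Item 4.
Demand: 3 + 3 + 2 + 1 = 9.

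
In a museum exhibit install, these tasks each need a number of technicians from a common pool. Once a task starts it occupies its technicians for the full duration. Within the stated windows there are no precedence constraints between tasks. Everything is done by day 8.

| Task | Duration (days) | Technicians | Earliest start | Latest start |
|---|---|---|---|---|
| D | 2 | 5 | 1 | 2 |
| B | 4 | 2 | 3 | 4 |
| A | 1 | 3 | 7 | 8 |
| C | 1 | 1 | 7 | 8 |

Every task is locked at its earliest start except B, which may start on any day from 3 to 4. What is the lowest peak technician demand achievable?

5

B@3: d1:5  d2:5  d3:2  d4:2  d5:2  d6:2  d7:4  d8:0 → peak 5
B@4: d1:5  d2:5  d3:0  d4:2  d5:2  d6:2  d7:6  d8:0 → peak 6
Best is B@3, peak 5.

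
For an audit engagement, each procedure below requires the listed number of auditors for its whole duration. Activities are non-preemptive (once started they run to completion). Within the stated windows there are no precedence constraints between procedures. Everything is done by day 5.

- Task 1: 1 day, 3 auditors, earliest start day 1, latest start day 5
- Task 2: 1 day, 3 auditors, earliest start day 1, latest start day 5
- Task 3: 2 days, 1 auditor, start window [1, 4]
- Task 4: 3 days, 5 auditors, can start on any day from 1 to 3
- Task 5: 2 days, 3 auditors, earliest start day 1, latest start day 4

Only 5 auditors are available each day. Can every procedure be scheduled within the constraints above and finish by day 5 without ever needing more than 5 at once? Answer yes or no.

Total auditor-days = 29; over 5 days the average is 29/5 > 5, so some day must exceed 5.

no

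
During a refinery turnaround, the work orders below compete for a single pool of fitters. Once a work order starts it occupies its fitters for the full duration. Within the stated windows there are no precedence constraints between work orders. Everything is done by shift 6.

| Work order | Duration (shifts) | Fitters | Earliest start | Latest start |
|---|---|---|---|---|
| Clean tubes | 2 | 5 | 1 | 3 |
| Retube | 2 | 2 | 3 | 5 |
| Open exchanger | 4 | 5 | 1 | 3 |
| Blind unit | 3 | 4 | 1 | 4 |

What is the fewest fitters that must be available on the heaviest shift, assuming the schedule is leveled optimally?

9

Early-start (Clean tubes@1, Retube@3, Open exchanger@1, Blind unit@1) gives peak 14: s1:14  s2:14  s3:11  s4:7  s5:0  s6:0.
Shift Retube→4, Open exchanger→3.
Schedule Clean tubes@1, Retube@4, Open exchanger@3, Blind unit@1: s1:9  s2:9  s3:9  s4:7  s5:7  s6:5 — peak 9.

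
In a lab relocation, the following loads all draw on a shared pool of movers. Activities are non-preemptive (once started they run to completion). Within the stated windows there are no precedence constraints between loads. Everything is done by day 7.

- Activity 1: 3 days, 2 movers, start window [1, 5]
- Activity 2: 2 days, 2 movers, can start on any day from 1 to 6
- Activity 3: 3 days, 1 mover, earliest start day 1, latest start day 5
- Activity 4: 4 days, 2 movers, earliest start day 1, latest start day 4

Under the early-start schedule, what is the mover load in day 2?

7

At early start, day 2 has: Activity 1, Activity 2, Activity 3, Activity 4.
Demand: 2 + 2 + 1 + 2 = 7.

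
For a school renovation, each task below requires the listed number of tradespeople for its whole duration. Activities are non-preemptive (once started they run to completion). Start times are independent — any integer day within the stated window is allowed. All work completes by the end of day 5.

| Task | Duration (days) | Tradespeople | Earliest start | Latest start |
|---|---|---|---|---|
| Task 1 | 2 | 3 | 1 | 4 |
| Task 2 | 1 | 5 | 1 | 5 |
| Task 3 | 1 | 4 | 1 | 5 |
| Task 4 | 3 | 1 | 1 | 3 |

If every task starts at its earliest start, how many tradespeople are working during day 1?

13

At early start, day 1 has: Task 1, Task 2, Task 3, Task 4.
Demand: 3 + 5 + 4 + 1 = 13.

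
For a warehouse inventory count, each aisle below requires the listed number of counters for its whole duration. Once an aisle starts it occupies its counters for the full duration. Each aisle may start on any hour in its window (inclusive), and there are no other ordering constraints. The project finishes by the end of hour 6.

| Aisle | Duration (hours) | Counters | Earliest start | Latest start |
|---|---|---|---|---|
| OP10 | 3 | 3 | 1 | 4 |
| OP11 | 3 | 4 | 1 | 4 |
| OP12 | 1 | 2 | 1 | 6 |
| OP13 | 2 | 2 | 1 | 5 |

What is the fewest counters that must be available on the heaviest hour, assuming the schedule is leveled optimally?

Early-start (OP10@1, OP11@1, OP12@1, OP13@1) gives peak 11: h1:11  h2:9  h3:7  h4:0  h5:0  h6:0.
Shift OP11→4, OP13→2.
Schedule OP10@1, OP11@4, OP12@1, OP13@2: h1:5  h2:5  h3:5  h4:4  h5:4  h6:4 — peak 5.
Total counter-hours = 27 over 6 hours ⇒ peak ≥ ⌈27/6⌉ = 5, so 5 is optimal.

5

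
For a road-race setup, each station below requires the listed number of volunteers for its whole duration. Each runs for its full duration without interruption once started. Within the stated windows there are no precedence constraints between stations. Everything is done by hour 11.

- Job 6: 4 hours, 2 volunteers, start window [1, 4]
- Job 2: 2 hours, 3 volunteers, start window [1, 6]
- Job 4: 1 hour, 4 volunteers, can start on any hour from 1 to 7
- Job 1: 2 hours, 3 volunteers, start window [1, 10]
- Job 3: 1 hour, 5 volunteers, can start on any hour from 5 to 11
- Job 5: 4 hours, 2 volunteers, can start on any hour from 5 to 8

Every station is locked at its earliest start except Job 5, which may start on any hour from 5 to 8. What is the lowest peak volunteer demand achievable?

Job 5@5: h1:12  h2:8  h3:2  h4:2  h5:7  h6:2  h7:2  h8:2  h9:0  h10:0  h11:0 → peak 12
Job 5@6: h1:12  h2:8  h3:2  h4:2  h5:5  h6:2  h7:2  h8:2  h9:2  h10:0  h11:0 → peak 12
Job 5@7: h1:12  h2:8  h3:2  h4:2  h5:5  h6:0  h7:2  h8:2  h9:2  h10:2  h11:0 → peak 12
Job 5@8: h1:12  h2:8  h3:2  h4:2  h5:5  h6:0  h7:0  h8:2  h9:2  h10:2  h11:2 → peak 12
Best is Job 5@5, peak 12.

12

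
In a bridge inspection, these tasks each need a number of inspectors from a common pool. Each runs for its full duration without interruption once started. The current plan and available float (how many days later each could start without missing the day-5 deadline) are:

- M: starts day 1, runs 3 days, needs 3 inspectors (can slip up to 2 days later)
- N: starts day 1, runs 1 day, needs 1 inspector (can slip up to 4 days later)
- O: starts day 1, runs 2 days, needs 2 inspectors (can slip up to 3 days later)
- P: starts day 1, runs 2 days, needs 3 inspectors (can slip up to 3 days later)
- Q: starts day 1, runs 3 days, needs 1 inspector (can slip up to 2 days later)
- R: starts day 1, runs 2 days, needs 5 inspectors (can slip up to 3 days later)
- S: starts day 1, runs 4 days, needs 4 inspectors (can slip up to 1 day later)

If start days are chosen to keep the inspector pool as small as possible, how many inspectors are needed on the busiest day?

11

Early-start (M@1, N@1, O@1, P@1, Q@1, R@1, S@1) gives peak 19: d1:19  d2:18  d3:8  d4:4  d5:0.
Shift O→3, R→4, S→2.
Schedule M@1, N@1, O@3, P@1, Q@1, R@4, S@2: d1:8  d2:11  d3:10  d4:11  d5:9 — peak 11.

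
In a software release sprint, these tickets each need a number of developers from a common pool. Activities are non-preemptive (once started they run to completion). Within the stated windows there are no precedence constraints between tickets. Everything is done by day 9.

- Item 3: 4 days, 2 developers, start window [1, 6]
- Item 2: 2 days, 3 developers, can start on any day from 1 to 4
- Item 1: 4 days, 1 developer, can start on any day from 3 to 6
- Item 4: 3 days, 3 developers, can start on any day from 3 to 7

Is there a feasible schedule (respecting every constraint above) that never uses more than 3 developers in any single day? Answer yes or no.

Schedule Item 3@3, Item 2@1, Item 1@3, Item 4@7: d1:3  d2:3  d3:3  d4:3  d5:3  d6:3  d7:3  d8:3  d9:3 — peak 3 ≤ 3.

yes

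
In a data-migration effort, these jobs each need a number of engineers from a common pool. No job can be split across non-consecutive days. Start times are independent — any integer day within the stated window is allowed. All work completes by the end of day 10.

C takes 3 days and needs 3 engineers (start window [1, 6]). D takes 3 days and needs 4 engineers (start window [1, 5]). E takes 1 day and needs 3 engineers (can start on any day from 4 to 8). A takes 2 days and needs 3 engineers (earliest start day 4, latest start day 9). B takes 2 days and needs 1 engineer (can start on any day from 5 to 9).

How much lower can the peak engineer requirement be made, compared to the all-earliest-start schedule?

3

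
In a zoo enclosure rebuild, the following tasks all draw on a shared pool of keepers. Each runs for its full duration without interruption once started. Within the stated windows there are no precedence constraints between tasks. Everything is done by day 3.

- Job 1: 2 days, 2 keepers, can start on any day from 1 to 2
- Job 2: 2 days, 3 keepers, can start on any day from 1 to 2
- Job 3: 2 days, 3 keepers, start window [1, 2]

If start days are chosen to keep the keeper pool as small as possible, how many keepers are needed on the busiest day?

8

Schedule Job 1@1, Job 2@1, Job 3@1: d1:8  d2:8  d3:0 — peak 8.
No arrangement of the 8 feasible schedules does better.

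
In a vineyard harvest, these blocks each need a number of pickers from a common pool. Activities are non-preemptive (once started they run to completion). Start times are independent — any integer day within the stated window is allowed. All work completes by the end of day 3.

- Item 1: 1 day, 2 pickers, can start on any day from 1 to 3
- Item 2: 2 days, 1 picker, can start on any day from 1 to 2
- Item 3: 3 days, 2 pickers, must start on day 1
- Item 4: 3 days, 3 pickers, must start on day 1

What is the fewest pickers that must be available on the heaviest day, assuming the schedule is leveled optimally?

7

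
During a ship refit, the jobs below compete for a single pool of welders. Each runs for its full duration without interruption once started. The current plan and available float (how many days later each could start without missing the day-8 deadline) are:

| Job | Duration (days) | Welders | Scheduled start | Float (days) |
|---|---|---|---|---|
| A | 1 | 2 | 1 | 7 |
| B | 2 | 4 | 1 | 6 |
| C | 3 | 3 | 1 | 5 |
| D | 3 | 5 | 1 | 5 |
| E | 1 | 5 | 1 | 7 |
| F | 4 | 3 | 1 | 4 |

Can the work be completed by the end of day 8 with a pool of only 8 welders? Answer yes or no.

yes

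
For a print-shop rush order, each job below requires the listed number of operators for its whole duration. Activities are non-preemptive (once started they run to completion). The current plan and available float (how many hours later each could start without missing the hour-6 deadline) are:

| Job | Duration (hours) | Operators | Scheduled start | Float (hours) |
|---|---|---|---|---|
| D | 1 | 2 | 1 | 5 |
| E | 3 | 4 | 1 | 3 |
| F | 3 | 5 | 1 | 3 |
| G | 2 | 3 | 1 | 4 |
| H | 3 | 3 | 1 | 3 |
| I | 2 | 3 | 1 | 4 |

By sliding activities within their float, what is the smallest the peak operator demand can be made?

9

Early-start (D@1, E@1, F@1, G@1, H@1, I@1) gives peak 20: h1:20  h2:18  h3:12  h4:0  h5:0  h6:0.
Shift F→2, G→5, H→4, I→5.
Schedule D@1, E@1, F@2, G@5, H@4, I@5: h1:6  h2:9  h3:9  h4:8  h5:9  h6:9 — peak 9.
Total operator-hours = 50 over 6 hours ⇒ peak ≥ ⌈50/6⌉ = 9, so 9 is optimal.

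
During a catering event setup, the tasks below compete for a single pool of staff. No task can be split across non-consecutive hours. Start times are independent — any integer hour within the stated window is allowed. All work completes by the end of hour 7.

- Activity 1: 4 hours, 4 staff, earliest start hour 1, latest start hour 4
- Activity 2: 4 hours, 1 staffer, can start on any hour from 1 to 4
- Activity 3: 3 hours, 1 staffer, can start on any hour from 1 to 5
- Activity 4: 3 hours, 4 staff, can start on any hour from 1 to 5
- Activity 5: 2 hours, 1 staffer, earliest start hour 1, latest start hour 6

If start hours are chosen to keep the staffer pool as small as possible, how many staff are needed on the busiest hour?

Early-start (Activity 1@1, Activity 2@1, Activity 3@1, Activity 4@1, Activity 5@1) gives peak 11: h1:11  h2:11  h3:10  h4:5  h5:0  h6:0  h7:0.
Shift Activity 4→5, Activity 5→4.
Schedule Activity 1@1, Activity 2@1, Activity 3@1, Activity 4@5, Activity 5@4: h1:6  h2:6  h3:6  h4:6  h5:5  h6:4  h7:4 — peak 6.
Total staffer-hours = 37 over 7 hours ⇒ peak ≥ ⌈37/7⌉ = 6, so 6 is optimal.

6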